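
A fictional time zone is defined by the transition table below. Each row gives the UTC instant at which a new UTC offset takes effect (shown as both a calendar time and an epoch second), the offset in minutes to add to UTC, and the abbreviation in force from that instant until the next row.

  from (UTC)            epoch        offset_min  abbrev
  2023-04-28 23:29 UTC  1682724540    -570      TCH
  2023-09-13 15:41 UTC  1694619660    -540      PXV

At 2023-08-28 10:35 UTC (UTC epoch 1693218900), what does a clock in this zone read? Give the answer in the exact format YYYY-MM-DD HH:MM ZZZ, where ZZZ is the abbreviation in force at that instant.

Query: 2023-08-28 10:35 UTC
Rule 1/2 (TCH, -09:30): 2023-04-28 23:29 UTC ≤ query < 2023-09-13 15:41 UTC
10·60 + 35 - 570 = 65 min
65 = 0·1440 + 65; 65 = 1·60 + 5 → 01:05, same day
→ 2023-08-28 01:05 TCH

2023-08-28 01:05 TCH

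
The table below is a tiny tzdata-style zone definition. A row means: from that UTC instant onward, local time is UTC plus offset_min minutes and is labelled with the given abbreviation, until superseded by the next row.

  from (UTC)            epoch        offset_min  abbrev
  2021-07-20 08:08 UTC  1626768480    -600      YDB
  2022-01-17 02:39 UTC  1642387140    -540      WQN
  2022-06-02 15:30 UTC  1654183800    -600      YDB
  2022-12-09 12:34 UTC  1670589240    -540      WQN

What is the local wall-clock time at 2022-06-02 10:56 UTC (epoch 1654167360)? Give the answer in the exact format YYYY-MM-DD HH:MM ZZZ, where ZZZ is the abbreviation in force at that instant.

Query: 2022-06-02 10:56 UTC
Rule 2/4 (WQN, -09:00): 2022-01-17 02:39 UTC ≤ query < 2022-06-02 15:30 UTC
10·60 + 56 - 540 = 116 min
116 = 0·1440 + 116; 116 = 1·60 + 56 → 01:56, same day
→ 2022-06-02 01:56 WQN

2022-06-02 01:56 WQN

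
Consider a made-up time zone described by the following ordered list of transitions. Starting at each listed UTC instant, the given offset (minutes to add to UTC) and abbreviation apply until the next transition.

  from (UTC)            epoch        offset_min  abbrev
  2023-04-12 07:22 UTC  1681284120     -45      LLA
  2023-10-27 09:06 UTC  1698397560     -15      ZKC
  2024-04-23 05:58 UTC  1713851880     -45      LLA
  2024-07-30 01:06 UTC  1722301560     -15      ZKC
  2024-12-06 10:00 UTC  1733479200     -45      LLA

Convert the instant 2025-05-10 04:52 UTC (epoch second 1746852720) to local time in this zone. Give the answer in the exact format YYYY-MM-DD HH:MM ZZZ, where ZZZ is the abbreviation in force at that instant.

2025-05-10 04:07 LLA

Query: 2025-05-10 04:52 UTC
Rule 5/5 (LLA, -00:45): 2024-12-06 10:00 UTC ≤ query < +∞
4·60 + 52 - 45 = 247 min
247 = 0·1440 + 247; 247 = 4·60 + 7 → 04:07, same day
→ 2025-05-10 04:07 LLA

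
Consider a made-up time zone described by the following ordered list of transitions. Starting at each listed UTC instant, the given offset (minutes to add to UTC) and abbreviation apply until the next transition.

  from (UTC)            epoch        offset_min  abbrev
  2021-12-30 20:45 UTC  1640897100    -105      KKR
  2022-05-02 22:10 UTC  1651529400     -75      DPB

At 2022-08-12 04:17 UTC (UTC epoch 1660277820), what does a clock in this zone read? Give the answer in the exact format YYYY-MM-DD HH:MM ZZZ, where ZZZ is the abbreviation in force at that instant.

2022-08-12 03:02 DPB

Query: 2022-08-12 04:17 UTC
Rule 2/2 (DPB, -01:15): 2022-05-02 22:10 UTC ≤ query < +∞
4·60 + 17 - 75 = 182 min
182 = 0·1440 + 182; 182 = 3·60 + 2 → 03:02, same day
→ 2022-08-12 03:02 DPB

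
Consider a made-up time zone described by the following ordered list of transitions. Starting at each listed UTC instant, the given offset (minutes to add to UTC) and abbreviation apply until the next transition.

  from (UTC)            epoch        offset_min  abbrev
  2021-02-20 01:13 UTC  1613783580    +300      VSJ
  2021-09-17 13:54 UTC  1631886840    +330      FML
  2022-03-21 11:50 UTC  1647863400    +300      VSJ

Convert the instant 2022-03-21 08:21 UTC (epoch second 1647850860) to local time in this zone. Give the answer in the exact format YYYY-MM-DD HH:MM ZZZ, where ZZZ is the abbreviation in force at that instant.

2022-03-21 13:51 FML

Query: 2022-03-21 08:21 UTC
Rule 2/3 (FML, +05:30): 2021-09-17 13:54 UTC ≤ query < 2022-03-21 11:50 UTC
8·60 + 21 + 330 = 831 min
831 = 0·1440 + 831; 831 = 13·60 + 51 → 13:51, same day
→ 2022-03-21 13:51 FML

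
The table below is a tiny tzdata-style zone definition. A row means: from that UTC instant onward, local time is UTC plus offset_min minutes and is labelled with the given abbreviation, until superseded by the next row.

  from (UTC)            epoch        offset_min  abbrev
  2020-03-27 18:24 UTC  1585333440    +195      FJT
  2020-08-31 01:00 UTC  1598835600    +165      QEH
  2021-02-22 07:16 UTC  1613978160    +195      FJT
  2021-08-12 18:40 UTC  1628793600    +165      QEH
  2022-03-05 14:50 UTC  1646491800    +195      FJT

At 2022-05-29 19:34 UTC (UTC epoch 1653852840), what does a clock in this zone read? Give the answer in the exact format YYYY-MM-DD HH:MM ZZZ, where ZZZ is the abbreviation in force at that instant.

Query: 2022-05-29 19:34 UTC
Rule 5/5 (FJT, +03:15): 2022-03-05 14:50 UTC ≤ query < +∞
19·60 + 34 + 195 = 1369 min
1369 = 0·1440 + 1369; 1369 = 22·60 + 49 → 22:49, same day
→ 2022-05-29 22:49 FJT

2022-05-29 22:49 FJT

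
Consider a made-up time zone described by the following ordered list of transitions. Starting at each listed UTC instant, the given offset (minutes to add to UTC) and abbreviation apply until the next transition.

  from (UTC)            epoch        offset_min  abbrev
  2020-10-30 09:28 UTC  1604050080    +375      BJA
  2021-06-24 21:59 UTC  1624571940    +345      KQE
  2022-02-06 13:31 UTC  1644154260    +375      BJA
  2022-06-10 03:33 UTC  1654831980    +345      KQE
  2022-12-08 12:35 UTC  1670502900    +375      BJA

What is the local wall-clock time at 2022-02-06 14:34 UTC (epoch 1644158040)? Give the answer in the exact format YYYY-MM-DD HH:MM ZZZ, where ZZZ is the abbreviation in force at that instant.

2022-02-06 20:49 BJA

Query: 2022-02-06 14:34 UTC
Rule 3/5 (BJA, +06:15): 2022-02-06 13:31 UTC ≤ query < 2022-06-10 03:33 UTC
14·60 + 34 + 375 = 1249 min
1249 = 0·1440 + 1249; 1249 = 20·60 + 49 → 20:49, same day
→ 2022-02-06 20:49 BJA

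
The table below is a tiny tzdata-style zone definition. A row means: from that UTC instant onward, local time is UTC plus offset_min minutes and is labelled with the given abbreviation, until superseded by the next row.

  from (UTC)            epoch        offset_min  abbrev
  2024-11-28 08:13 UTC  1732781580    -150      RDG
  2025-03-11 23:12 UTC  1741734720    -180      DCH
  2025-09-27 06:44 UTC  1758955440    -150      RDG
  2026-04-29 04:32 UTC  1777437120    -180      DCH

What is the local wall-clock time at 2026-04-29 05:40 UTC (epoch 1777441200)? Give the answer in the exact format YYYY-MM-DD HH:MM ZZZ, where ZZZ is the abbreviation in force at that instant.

2026-04-29 02:40 DCH

Query: 2026-04-29 05:40 UTC
Rule 4/4 (DCH, -03:00): 2026-04-29 04:32 UTC ≤ query < +∞
5·60 + 40 - 180 = 160 min
160 = 0·1440 + 160; 160 = 2·60 + 40 → 02:40, same day
→ 2026-04-29 02:40 DCH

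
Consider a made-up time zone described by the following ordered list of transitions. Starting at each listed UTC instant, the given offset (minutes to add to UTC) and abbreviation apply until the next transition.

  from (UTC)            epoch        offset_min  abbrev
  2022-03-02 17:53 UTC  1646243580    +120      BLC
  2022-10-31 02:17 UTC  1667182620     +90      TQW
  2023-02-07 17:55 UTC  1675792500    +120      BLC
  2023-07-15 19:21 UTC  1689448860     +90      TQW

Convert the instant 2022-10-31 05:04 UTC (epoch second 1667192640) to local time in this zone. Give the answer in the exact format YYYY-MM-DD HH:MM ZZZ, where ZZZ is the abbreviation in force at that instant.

2022-10-31 06:34 TQW

Query: 2022-10-31 05:04 UTC
Rule 2/4 (TQW, +01:30): 2022-10-31 02:17 UTC ≤ query < 2023-02-07 17:55 UTC
5·60 + 4 + 90 = 394 min
394 = 0·1440 + 394; 394 = 6·60 + 34 → 06:34, same day
→ 2022-10-31 06:34 TQW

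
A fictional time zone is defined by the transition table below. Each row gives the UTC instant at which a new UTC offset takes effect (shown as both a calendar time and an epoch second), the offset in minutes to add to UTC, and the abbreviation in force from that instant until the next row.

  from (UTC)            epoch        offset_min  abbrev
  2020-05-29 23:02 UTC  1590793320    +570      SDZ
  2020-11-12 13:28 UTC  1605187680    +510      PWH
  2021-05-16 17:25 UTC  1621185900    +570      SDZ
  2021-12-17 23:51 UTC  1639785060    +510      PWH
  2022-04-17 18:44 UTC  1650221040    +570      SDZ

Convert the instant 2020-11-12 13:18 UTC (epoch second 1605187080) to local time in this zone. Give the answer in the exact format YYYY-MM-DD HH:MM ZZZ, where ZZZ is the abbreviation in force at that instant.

Query: 2020-11-12 13:18 UTC
Rule 1/5 (SDZ, +09:30): 2020-05-29 23:02 UTC ≤ query < 2020-11-12 13:28 UTC
13·60 + 18 + 570 = 1368 min
1368 = 0·1440 + 1368; 1368 = 22·60 + 48 → 22:48, same day
→ 2020-11-12 22:48 SDZ

2020-11-12 22:48 SDZ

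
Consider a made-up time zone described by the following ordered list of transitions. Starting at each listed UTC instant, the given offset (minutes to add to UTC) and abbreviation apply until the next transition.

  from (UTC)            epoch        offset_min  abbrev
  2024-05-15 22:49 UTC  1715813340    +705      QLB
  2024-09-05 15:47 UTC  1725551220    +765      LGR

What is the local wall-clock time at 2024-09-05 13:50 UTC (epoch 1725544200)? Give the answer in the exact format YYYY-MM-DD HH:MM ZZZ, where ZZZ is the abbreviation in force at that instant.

Query: 2024-09-05 13:50 UTC
Rule 1/2 (QLB, +11:45): 2024-05-15 22:49 UTC ≤ query < 2024-09-05 15:47 UTC
13·60 + 50 + 705 = 1535 min
1535 = 1·1440 + 95; 95 = 1·60 + 35 → 01:35, 2024-09-05 + 1 day = 2024-09-06
→ 2024-09-06 01:35 QLB

2024-09-06 01:35 QLB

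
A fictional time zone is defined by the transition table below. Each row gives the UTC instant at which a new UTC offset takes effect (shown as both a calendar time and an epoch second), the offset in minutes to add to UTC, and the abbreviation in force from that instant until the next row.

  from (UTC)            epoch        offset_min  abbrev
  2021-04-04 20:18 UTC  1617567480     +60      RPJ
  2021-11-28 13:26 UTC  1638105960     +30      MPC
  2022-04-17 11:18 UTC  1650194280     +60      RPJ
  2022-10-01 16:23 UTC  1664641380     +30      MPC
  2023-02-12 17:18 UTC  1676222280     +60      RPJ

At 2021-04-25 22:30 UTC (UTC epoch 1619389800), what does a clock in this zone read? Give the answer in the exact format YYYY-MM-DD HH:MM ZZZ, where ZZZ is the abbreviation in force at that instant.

2021-04-25 23:30 RPJ

Query: 2021-04-25 22:30 UTC
Rule 1/5 (RPJ, +01:00): 2021-04-04 20:18 UTC ≤ query < 2021-11-28 13:26 UTC
22·60 + 30 + 60 = 1410 min
1410 = 0·1440 + 1410; 1410 = 23·60 + 30 → 23:30, same day
→ 2021-04-25 23:30 RPJ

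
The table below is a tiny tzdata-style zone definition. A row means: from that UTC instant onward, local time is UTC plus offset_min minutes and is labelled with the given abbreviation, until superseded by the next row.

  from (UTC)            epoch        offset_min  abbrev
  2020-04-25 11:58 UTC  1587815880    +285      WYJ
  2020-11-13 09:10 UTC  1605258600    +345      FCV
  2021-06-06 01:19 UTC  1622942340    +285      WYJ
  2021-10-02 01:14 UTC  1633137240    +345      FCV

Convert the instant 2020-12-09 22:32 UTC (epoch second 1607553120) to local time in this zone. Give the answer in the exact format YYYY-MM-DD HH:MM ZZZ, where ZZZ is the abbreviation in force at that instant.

Query: 2020-12-09 22:32 UTC
Rule 2/4 (FCV, +05:45): 2020-11-13 09:10 UTC ≤ query < 2021-06-06 01:19 UTC
22·60 + 32 + 345 = 1697 min
1697 = 1·1440 + 257; 257 = 4·60 + 17 → 04:17, 2020-12-09 + 1 day = 2020-12-10
→ 2020-12-10 04:17 FCV

2020-12-10 04:17 FCV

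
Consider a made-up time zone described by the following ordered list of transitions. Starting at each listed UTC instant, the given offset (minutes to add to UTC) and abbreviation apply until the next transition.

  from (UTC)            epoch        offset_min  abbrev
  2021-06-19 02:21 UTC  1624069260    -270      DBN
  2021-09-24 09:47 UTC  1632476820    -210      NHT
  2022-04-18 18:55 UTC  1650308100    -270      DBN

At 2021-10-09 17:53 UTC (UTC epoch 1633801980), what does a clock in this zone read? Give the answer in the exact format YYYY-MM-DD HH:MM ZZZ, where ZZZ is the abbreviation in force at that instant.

Query: 2021-10-09 17:53 UTC
Rule 2/3 (NHT, -03:30): 2021-09-24 09:47 UTC ≤ query < 2022-04-18 18:55 UTC
17·60 + 53 - 210 = 863 min
863 = 0·1440 + 863; 863 = 14·60 + 23 → 14:23, same day
→ 2021-10-09 14:23 NHT

2021-10-09 14:23 NHT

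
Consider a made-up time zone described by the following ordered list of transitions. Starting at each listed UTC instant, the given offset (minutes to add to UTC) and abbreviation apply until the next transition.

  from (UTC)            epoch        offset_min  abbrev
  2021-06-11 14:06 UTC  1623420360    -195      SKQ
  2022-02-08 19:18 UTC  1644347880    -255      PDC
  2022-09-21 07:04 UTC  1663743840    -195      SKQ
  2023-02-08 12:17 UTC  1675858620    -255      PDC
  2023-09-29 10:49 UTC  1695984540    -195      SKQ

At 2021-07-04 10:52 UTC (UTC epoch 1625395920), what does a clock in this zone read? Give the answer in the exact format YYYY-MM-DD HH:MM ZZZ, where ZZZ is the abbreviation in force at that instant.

Query: 2021-07-04 10:52 UTC
Rule 1/5 (SKQ, -03:15): 2021-06-11 14:06 UTC ≤ query < 2022-02-08 19:18 UTC
10·60 + 52 - 195 = 457 min
457 = 0·1440 + 457; 457 = 7·60 + 37 → 07:37, same day
→ 2021-07-04 07:37 SKQ

2021-07-04 07:37 SKQ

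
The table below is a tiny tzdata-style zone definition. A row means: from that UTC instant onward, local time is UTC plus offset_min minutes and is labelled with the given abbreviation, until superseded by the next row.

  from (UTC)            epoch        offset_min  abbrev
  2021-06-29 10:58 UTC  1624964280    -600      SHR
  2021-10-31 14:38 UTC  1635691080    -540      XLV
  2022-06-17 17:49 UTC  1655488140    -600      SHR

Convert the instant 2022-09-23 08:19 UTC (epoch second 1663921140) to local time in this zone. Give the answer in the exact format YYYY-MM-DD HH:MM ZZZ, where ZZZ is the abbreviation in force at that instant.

2022-09-22 22:19 SHR

Query: 2022-09-23 08:19 UTC
Rule 3/3 (SHR, -10:00): 2022-06-17 17:49 UTC ≤ query < +∞
8·60 + 19 - 600 = -101 min
-101 = -1·1440 + 1339; 1339 = 22·60 + 19 → 22:19, 2022-09-23 - 1 day = 2022-09-22
→ 2022-09-22 22:19 SHR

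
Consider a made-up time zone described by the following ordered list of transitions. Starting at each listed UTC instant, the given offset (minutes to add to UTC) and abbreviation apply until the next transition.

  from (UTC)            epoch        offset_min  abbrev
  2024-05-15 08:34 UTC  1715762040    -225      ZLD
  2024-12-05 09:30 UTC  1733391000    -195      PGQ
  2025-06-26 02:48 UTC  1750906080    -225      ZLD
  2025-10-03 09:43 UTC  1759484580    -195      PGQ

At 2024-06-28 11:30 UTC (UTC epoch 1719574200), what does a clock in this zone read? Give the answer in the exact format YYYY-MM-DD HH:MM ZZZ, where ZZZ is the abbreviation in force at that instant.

Query: 2024-06-28 11:30 UTC
Rule 1/4 (ZLD, -03:45): 2024-05-15 08:34 UTC ≤ query < 2024-12-05 09:30 UTC
11·60 + 30 - 225 = 465 min
465 = 0·1440 + 465; 465 = 7·60 + 45 → 07:45, same day
→ 2024-06-28 07:45 ZLD

2024-06-28 07:45 ZLD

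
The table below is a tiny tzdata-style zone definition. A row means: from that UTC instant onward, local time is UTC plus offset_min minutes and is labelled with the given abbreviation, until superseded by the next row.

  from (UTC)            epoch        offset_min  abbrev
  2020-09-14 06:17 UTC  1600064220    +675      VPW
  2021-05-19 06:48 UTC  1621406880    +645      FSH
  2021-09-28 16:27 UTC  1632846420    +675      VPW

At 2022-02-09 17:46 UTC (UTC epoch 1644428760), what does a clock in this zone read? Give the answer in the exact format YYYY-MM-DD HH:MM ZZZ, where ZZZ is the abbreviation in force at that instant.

Query: 2022-02-09 17:46 UTC
Rule 3/3 (VPW, +11:15): 2021-09-28 16:27 UTC ≤ query < +∞
17·60 + 46 + 675 = 1741 min
1741 = 1·1440 + 301; 301 = 5·60 + 1 → 05:01, 2022-02-09 + 1 day = 2022-02-10
→ 2022-02-10 05:01 VPW

2022-02-10 05:01 VPW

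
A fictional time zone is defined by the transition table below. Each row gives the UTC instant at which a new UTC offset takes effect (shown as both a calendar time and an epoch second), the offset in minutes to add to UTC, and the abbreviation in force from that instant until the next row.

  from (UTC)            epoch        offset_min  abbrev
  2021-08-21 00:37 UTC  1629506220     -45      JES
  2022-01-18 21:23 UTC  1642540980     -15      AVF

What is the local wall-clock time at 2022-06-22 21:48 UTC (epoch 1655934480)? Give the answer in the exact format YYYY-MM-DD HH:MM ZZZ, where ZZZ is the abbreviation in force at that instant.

2022-06-22 21:33 AVF

Query: 2022-06-22 21:48 UTC
Rule 2/2 (AVF, -00:15): 2022-01-18 21:23 UTC ≤ query < +∞
21·60 + 48 - 15 = 1293 min
1293 = 0·1440 + 1293; 1293 = 21·60 + 33 → 21:33, same day
→ 2022-06-22 21:33 AVF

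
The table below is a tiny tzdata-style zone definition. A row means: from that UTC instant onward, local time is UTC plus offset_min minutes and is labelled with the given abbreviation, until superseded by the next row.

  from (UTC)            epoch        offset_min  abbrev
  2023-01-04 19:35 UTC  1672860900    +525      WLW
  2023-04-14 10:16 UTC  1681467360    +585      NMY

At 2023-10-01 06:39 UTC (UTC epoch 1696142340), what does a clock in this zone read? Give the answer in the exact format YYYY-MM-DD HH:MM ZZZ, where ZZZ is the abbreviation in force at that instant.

2023-10-01 16:24 NMY

Query: 2023-10-01 06:39 UTC
Rule 2/2 (NMY, +09:45): 2023-04-14 10:16 UTC ≤ query < +∞
6·60 + 39 + 585 = 984 min
984 = 0·1440 + 984; 984 = 16·60 + 24 → 16:24, same day
→ 2023-10-01 16:24 NMY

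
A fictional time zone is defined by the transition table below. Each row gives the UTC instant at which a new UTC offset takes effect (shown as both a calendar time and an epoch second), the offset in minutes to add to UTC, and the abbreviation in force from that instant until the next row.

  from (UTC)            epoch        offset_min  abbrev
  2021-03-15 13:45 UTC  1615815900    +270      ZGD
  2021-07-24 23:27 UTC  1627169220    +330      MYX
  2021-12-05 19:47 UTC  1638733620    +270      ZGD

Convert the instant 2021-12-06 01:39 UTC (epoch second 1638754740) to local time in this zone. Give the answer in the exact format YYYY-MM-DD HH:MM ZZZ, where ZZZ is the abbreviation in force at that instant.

Query: 2021-12-06 01:39 UTC
Rule 3/3 (ZGD, +04:30): 2021-12-05 19:47 UTC ≤ query < +∞
1·60 + 39 + 270 = 369 min
369 = 0·1440 + 369; 369 = 6·60 + 9 → 06:09, same day
→ 2021-12-06 06:09 ZGD

2021-12-06 06:09 ZGD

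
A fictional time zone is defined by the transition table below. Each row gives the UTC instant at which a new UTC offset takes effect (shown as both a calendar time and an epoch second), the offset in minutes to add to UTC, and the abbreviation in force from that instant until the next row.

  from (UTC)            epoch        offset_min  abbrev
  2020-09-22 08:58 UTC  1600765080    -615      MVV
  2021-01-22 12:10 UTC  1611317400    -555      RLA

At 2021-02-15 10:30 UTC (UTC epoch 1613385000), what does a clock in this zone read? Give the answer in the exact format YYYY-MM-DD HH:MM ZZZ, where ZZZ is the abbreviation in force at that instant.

2021-02-15 01:15 RLA

Query: 2021-02-15 10:30 UTC
Rule 2/2 (RLA, -09:15): 2021-01-22 12:10 UTC ≤ query < +∞
10·60 + 30 - 555 = 75 min
75 = 0·1440 + 75; 75 = 1·60 + 15 → 01:15, same day
→ 2021-02-15 01:15 RLA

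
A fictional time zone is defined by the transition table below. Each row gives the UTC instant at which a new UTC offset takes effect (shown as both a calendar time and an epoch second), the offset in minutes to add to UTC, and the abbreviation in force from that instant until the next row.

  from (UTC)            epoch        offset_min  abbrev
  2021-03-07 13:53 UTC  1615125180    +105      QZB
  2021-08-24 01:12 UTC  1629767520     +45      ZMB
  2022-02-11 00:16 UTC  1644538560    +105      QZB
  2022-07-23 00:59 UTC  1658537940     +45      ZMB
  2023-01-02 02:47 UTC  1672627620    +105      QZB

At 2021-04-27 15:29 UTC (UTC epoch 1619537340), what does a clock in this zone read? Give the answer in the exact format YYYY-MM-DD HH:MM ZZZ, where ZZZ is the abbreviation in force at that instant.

2021-04-27 17:14 QZB

Query: 2021-04-27 15:29 UTC
Rule 1/5 (QZB, +01:45): 2021-03-07 13:53 UTC ≤ query < 2021-08-24 01:12 UTC
15·60 + 29 + 105 = 1034 min
1034 = 0·1440 + 1034; 1034 = 17·60 + 14 → 17:14, same day
→ 2021-04-27 17:14 QZB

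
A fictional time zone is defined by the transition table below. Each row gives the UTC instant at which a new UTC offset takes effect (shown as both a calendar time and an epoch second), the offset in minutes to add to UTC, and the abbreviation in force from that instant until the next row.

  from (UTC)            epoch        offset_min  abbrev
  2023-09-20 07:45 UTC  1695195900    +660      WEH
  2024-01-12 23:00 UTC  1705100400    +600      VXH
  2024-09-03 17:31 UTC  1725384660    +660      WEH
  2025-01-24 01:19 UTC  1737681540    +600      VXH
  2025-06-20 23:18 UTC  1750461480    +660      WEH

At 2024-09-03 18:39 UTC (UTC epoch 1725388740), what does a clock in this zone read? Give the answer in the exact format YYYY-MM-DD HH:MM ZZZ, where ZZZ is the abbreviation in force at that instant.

Query: 2024-09-03 18:39 UTC
Rule 3/5 (WEH, +11:00): 2024-09-03 17:31 UTC ≤ query < 2025-01-24 01:19 UTC
18·60 + 39 + 660 = 1779 min
1779 = 1·1440 + 339; 339 = 5·60 + 39 → 05:39, 2024-09-03 + 1 day = 2024-09-04
→ 2024-09-04 05:39 WEH

2024-09-04 05:39 WEH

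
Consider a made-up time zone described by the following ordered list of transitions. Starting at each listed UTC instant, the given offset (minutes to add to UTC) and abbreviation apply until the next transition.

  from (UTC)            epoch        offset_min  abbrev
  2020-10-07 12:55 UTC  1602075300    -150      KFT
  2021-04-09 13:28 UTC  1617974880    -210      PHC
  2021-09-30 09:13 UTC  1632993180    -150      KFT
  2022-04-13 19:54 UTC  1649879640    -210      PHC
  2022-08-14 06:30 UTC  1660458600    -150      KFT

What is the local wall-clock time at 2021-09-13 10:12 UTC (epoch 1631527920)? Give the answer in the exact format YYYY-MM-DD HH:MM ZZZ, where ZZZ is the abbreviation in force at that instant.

Query: 2021-09-13 10:12 UTC
Rule 2/5 (PHC, -03:30): 2021-04-09 13:28 UTC ≤ query < 2021-09-30 09:13 UTC
10·60 + 12 - 210 = 402 min
402 = 0·1440 + 402; 402 = 6·60 + 42 → 06:42, same day
→ 2021-09-13 06:42 PHC

2021-09-13 06:42 PHC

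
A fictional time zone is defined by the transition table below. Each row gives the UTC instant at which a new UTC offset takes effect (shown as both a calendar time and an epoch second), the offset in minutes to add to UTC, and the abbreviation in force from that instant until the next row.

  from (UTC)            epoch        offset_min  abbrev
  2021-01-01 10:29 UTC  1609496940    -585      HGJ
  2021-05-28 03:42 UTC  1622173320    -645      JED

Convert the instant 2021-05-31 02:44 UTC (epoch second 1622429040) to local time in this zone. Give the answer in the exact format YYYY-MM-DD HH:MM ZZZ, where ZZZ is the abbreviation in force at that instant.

Query: 2021-05-31 02:44 UTC
Rule 2/2 (JED, -10:45): 2021-05-28 03:42 UTC ≤ query < +∞
2·60 + 44 - 645 = -481 min
-481 = -1·1440 + 959; 959 = 15·60 + 59 → 15:59, 2021-05-31 - 1 day = 2021-05-30
→ 2021-05-30 15:59 JED

2021-05-30 15:59 JED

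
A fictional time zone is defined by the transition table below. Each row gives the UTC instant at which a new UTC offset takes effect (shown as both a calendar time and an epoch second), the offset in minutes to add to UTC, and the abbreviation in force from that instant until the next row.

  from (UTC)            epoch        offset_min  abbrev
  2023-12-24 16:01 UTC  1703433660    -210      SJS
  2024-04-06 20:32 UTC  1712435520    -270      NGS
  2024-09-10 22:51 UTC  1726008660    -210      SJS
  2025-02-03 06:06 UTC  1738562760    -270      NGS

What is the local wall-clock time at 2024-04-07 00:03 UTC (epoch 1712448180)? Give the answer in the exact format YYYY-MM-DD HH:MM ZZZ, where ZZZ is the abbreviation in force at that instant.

2024-04-06 19:33 NGS

Query: 2024-04-07 00:03 UTC
Rule 2/4 (NGS, -04:30): 2024-04-06 20:32 UTC ≤ query < 2024-09-10 22:51 UTC
0·60 + 3 - 270 = -267 min
-267 = -1·1440 + 1173; 1173 = 19·60 + 33 → 19:33, 2024-04-07 - 1 day = 2024-04-06
→ 2024-04-06 19:33 NGS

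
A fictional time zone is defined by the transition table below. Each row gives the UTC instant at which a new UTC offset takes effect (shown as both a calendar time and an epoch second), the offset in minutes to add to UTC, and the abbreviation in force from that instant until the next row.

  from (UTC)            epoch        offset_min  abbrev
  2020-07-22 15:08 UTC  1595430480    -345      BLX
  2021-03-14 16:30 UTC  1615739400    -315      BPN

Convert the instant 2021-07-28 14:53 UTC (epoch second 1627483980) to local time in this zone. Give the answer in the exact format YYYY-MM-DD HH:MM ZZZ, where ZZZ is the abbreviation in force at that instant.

Query: 2021-07-28 14:53 UTC
Rule 2/2 (BPN, -05:15): 2021-03-14 16:30 UTC ≤ query < +∞
14·60 + 53 - 315 = 578 min
578 = 0·1440 + 578; 578 = 9·60 + 38 → 09:38, same day
→ 2021-07-28 09:38 BPN

2021-07-28 09:38 BPN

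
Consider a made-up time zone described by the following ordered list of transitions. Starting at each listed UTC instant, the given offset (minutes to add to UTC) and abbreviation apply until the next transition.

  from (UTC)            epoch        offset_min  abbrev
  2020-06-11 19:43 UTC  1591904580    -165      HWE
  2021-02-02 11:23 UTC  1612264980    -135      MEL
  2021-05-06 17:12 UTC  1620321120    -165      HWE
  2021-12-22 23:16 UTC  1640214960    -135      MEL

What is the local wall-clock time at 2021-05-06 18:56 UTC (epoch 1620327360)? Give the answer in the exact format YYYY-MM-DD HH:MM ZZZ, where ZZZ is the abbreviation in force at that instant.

Query: 2021-05-06 18:56 UTC
Rule 3/4 (HWE, -02:45): 2021-05-06 17:12 UTC ≤ query < 2021-12-22 23:16 UTC
18·60 + 56 - 165 = 971 min
971 = 0·1440 + 971; 971 = 16·60 + 11 → 16:11, same day
→ 2021-05-06 16:11 HWE

2021-05-06 16:11 HWE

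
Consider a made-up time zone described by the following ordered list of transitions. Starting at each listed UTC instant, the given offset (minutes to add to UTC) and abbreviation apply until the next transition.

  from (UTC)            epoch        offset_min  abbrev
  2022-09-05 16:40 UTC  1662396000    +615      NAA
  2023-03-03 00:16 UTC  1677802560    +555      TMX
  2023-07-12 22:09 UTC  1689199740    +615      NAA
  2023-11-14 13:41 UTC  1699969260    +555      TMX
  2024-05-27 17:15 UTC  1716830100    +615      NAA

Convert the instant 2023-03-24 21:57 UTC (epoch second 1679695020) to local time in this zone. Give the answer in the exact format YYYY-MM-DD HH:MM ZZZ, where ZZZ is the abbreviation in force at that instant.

2023-03-25 07:12 TMX

Query: 2023-03-24 21:57 UTC
Rule 2/5 (TMX, +09:15): 2023-03-03 00:16 UTC ≤ query < 2023-07-12 22:09 UTC
21·60 + 57 + 555 = 1872 min
1872 = 1·1440 + 432; 432 = 7·60 + 12 → 07:12, 2023-03-24 + 1 day = 2023-03-25
→ 2023-03-25 07:12 TMX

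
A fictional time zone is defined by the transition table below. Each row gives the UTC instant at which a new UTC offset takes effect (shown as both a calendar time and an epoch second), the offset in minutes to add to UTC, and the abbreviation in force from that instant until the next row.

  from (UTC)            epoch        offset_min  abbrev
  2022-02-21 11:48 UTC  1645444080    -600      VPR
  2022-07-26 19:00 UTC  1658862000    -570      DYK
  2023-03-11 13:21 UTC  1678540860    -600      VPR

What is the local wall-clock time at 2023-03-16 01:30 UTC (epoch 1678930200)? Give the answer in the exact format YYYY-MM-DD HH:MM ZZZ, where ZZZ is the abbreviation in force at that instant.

2023-03-15 15:30 VPR

Query: 2023-03-16 01:30 UTC
Rule 3/3 (VPR, -10:00): 2023-03-11 13:21 UTC ≤ query < +∞
1·60 + 30 - 600 = -510 min
-510 = -1·1440 + 930; 930 = 15·60 + 30 → 15:30, 2023-03-16 - 1 day = 2023-03-15
→ 2023-03-15 15:30 VPR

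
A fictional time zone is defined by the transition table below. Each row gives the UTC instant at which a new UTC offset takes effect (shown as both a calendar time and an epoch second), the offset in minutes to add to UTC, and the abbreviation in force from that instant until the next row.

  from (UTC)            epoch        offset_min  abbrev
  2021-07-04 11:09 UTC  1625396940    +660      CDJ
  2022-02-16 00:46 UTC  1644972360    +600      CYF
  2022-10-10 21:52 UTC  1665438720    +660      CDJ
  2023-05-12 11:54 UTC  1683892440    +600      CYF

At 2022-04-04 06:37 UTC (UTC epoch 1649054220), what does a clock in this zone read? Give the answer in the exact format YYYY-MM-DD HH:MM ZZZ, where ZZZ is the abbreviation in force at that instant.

2022-04-04 16:37 CYF

Query: 2022-04-04 06:37 UTC
Rule 2/4 (CYF, +10:00): 2022-02-16 00:46 UTC ≤ query < 2022-10-10 21:52 UTC
6·60 + 37 + 600 = 997 min
997 = 0·1440 + 997; 997 = 16·60 + 37 → 16:37, same day
→ 2022-04-04 16:37 CYF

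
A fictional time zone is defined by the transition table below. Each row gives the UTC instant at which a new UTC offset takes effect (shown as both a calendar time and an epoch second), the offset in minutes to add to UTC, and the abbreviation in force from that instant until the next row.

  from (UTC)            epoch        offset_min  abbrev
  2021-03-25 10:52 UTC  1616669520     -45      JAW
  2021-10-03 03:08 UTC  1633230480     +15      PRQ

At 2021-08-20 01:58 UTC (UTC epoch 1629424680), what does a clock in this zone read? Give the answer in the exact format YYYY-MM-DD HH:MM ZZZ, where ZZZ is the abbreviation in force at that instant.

Query: 2021-08-20 01:58 UTC
Rule 1/2 (JAW, -00:45): 2021-03-25 10:52 UTC ≤ query < 2021-10-03 03:08 UTC
1·60 + 58 - 45 = 73 min
73 = 0·1440 + 73; 73 = 1·60 + 13 → 01:13, same day
→ 2021-08-20 01:13 JAW

2021-08-20 01:13 JAW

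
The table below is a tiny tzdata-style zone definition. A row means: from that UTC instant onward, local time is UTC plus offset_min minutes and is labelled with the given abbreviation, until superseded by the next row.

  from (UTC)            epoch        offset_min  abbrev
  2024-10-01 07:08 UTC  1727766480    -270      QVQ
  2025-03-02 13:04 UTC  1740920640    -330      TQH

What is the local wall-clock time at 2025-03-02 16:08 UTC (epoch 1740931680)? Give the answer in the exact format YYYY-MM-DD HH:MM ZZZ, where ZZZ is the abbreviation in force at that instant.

2025-03-02 10:38 TQH

Query: 2025-03-02 16:08 UTC
Rule 2/2 (TQH, -05:30): 2025-03-02 13:04 UTC ≤ query < +∞
16·60 + 8 - 330 = 638 min
638 = 0·1440 + 638; 638 = 10·60 + 38 → 10:38, same day
→ 2025-03-02 10:38 TQH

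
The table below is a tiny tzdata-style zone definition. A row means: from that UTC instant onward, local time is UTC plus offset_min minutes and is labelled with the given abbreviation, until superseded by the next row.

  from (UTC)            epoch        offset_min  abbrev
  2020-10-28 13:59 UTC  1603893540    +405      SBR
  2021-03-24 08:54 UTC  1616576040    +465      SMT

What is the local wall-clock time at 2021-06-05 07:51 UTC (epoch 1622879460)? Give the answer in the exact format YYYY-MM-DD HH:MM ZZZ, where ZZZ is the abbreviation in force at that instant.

2021-06-05 15:36 SMT

Query: 2021-06-05 07:51 UTC
Rule 2/2 (SMT, +07:45): 2021-03-24 08:54 UTC ≤ query < +∞
7·60 + 51 + 465 = 936 min
936 = 0·1440 + 936; 936 = 15·60 + 36 → 15:36, same day
→ 2021-06-05 15:36 SMT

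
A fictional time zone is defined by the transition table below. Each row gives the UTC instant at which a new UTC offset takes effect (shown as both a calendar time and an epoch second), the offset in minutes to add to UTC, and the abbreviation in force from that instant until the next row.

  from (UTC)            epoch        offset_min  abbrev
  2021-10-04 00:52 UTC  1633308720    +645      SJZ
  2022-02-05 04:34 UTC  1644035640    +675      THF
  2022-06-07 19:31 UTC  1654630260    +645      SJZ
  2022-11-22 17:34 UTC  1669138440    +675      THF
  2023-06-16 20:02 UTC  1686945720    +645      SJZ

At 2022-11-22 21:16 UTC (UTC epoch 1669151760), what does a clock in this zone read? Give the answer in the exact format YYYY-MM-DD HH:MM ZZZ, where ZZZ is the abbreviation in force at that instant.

Query: 2022-11-22 21:16 UTC
Rule 4/5 (THF, +11:15): 2022-11-22 17:34 UTC ≤ query < 2023-06-16 20:02 UTC
21·60 + 16 + 675 = 1951 min
1951 = 1·1440 + 511; 511 = 8·60 + 31 → 08:31, 2022-11-22 + 1 day = 2022-11-23
→ 2022-11-23 08:31 THF

2022-11-23 08:31 THF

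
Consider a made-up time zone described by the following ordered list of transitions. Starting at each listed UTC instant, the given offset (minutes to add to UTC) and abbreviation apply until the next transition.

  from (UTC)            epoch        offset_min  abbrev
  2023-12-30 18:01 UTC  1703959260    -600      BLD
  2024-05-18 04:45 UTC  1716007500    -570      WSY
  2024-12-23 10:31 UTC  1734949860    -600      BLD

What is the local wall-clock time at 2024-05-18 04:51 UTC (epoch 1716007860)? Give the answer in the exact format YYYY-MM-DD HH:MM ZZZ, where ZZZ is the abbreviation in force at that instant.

2024-05-17 19:21 WSY

Query: 2024-05-18 04:51 UTC
Rule 2/3 (WSY, -09:30): 2024-05-18 04:45 UTC ≤ query < 2024-12-23 10:31 UTC
4·60 + 51 - 570 = -279 min
-279 = -1·1440 + 1161; 1161 = 19·60 + 21 → 19:21, 2024-05-18 - 1 day = 2024-05-17
→ 2024-05-17 19:21 WSY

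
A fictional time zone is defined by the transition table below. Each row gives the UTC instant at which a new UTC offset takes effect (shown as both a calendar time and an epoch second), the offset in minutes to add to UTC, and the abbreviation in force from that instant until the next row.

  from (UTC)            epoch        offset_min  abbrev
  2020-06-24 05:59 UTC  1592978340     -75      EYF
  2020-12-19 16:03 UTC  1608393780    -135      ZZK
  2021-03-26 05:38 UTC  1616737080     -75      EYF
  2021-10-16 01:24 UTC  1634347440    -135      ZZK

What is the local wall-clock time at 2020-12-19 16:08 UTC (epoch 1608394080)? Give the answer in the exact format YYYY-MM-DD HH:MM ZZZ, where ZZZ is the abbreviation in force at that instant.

Query: 2020-12-19 16:08 UTC
Rule 2/4 (ZZK, -02:15): 2020-12-19 16:03 UTC ≤ query < 2021-03-26 05:38 UTC
16·60 + 8 - 135 = 833 min
833 = 0·1440 + 833; 833 = 13·60 + 53 → 13:53, same day
→ 2020-12-19 13:53 ZZK

2020-12-19 13:53 ZZK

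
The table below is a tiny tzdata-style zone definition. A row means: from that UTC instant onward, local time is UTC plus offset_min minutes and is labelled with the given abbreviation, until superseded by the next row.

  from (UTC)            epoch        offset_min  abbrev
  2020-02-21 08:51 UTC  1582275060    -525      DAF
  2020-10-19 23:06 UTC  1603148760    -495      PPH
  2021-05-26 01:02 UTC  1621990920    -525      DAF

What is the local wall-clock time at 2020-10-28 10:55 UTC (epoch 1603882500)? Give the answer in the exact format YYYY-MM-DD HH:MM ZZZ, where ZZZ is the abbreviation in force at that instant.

Query: 2020-10-28 10:55 UTC
Rule 2/3 (PPH, -08:15): 2020-10-19 23:06 UTC ≤ query < 2021-05-26 01:02 UTC
10·60 + 55 - 495 = 160 min
160 = 0·1440 + 160; 160 = 2·60 + 40 → 02:40, same day
→ 2020-10-28 02:40 PPH

2020-10-28 02:40 PPH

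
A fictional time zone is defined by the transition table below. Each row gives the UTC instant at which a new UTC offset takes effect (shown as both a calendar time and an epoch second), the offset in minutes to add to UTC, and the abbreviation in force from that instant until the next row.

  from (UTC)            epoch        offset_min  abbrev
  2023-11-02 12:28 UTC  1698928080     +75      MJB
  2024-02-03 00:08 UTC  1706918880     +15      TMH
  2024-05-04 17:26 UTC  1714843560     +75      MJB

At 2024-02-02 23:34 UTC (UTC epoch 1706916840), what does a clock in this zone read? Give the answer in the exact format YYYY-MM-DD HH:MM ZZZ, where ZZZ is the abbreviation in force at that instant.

Query: 2024-02-02 23:34 UTC
Rule 1/3 (MJB, +01:15): 2023-11-02 12:28 UTC ≤ query < 2024-02-03 00:08 UTC
23·60 + 34 + 75 = 1489 min
1489 = 1·1440 + 49; 49 = 0·60 + 49 → 00:49, 2024-02-02 + 1 day = 2024-02-03
→ 2024-02-03 00:49 MJB

2024-02-03 00:49 MJB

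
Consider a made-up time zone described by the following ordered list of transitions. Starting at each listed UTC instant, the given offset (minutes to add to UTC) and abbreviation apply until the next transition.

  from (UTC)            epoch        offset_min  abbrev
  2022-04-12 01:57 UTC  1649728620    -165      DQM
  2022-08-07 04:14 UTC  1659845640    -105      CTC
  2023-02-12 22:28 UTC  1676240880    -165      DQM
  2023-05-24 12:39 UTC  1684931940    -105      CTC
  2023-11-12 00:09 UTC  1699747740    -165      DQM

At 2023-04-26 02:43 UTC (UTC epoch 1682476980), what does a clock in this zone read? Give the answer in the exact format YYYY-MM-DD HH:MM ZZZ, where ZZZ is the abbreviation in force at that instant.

2023-04-25 23:58 DQM

Query: 2023-04-26 02:43 UTC
Rule 3/5 (DQM, -02:45): 2023-02-12 22:28 UTC ≤ query < 2023-05-24 12:39 UTC
2·60 + 43 - 165 = -2 min
-2 = -1·1440 + 1438; 1438 = 23·60 + 58 → 23:58, 2023-04-26 - 1 day = 2023-04-25
→ 2023-04-25 23:58 DQM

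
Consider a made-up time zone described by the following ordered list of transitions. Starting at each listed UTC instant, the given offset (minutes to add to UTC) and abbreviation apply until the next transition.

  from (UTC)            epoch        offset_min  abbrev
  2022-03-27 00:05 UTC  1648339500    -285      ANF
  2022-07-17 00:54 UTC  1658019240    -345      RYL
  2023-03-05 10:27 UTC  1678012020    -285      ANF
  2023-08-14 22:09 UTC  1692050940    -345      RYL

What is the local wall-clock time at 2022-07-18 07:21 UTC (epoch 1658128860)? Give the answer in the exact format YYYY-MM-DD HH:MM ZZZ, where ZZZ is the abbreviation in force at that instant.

2022-07-18 01:36 RYL

Query: 2022-07-18 07:21 UTC
Rule 2/4 (RYL, -05:45): 2022-07-17 00:54 UTC ≤ query < 2023-03-05 10:27 UTC
7·60 + 21 - 345 = 96 min
96 = 0·1440 + 96; 96 = 1·60 + 36 → 01:36, same day
→ 2022-07-18 01:36 RYL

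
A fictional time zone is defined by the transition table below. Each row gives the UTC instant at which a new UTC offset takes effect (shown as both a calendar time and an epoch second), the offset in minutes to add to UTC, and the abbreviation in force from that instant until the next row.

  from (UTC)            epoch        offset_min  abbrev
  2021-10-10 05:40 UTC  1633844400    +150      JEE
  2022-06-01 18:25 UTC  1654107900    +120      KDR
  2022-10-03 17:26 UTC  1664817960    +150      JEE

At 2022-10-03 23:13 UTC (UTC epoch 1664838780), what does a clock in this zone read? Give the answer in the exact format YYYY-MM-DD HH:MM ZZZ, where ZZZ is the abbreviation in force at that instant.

2022-10-04 01:43 JEE

Query: 2022-10-03 23:13 UTC
Rule 3/3 (JEE, +02:30): 2022-10-03 17:26 UTC ≤ query < +∞
23·60 + 13 + 150 = 1543 min
1543 = 1·1440 + 103; 103 = 1·60 + 43 → 01:43, 2022-10-03 + 1 day = 2022-10-04
→ 2022-10-04 01:43 JEE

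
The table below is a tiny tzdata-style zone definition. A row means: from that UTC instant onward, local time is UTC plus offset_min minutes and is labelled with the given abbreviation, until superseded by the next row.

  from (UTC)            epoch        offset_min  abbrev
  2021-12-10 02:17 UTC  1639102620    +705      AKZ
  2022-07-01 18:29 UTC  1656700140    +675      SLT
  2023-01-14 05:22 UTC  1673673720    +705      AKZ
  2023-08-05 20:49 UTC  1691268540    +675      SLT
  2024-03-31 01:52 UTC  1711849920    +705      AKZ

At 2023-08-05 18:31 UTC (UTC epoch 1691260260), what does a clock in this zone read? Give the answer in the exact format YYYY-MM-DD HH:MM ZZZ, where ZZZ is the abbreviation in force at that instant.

Query: 2023-08-05 18:31 UTC
Rule 3/5 (AKZ, +11:45): 2023-01-14 05:22 UTC ≤ query < 2023-08-05 20:49 UTC
18·60 + 31 + 705 = 1816 min
1816 = 1·1440 + 376; 376 = 6·60 + 16 → 06:16, 2023-08-05 + 1 day = 2023-08-06
→ 2023-08-06 06:16 AKZ

2023-08-06 06:16 AKZ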